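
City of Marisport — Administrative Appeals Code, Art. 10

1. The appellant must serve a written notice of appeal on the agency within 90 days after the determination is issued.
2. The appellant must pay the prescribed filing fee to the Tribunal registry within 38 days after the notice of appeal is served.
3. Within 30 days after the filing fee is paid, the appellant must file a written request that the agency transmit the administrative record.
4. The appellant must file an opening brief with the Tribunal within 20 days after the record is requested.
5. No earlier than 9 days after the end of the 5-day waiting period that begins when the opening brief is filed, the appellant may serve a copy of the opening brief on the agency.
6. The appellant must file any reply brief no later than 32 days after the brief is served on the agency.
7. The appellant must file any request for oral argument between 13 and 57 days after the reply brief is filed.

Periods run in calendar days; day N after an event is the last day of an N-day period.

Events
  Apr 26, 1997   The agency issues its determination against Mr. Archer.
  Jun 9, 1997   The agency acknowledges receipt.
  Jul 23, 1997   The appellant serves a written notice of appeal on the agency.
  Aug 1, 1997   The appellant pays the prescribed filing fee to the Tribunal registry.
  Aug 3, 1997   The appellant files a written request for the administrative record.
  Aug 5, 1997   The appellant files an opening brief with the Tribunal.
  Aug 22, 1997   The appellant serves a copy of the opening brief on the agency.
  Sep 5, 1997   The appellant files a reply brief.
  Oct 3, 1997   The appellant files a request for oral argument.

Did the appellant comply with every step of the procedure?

(1) due by Apr 26, 1997 + 90 days = Jul 25, 1997; completed Jul 23, 1997, before the deadline.
(2) due by Jul 23, 1997 + 38 days = Aug 30, 1997; done Aug 1, 1997 — timely.
(3) due by Aug 1, 1997 + 30 days = Aug 31, 1997; completed Aug 3, 1997, before the deadline.
(4) due by Aug 3, 1997 + 20 days = Aug 23, 1997; done Aug 5, 1997 — timely.
(5) permitted from Aug 10, 1997 + 9 days = Aug 19, 1997 onward; Aug 22, 1997 is on or after that date.
(6) due by Aug 22, 1997 + 32 days = Sep 23, 1997; completed Sep 5, 1997, before the deadline.
(7) the permitted window runs from Sep 5, 1997 + 13 = Sep 18, 1997 to Sep 5, 1997 + 57 = Nov 1, 1997; done Oct 3, 1997, which is between those dates.

Yes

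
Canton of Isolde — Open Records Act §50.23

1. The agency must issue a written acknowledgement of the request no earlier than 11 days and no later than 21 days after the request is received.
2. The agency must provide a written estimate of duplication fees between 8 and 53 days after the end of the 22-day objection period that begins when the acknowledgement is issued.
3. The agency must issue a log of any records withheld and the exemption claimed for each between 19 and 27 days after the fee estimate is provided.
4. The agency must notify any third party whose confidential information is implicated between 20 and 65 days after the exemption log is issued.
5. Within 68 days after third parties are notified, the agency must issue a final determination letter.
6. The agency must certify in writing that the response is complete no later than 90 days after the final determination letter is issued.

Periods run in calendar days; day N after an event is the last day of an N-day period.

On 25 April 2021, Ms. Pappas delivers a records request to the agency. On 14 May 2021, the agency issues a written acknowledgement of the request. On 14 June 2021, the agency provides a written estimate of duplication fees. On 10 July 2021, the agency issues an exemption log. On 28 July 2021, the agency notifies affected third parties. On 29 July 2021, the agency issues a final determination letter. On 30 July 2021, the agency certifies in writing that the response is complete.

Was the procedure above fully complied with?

No

Step 1: the window is 11–21 days after 25 April 2021 (when the request is received), so 6 May 2021 through 16 May 2021; 14 May 2021 falls inside that range.
Step 2: the window is 8–53 days after 5 June 2021 (end of the 22-day objection period, which began when the acknowledgement is issued on 14 May 2021), so 13 June 2021 through 28 July 2021; done 14 June 2021 — within the window.
Step 3: the window is 19–27 days after 14 June 2021 (when the fee estimate is provided), so 3 July 2021 through 11 July 2021; 10 July 2021 falls inside that range.
Step 4: the window is 20–65 days after 10 July 2021 (when the exemption log is issued), so 30 July 2021 through 13 September 2021; 28 July 2021 is 2 days too early.
No need to go further; step 4 was not satisfied.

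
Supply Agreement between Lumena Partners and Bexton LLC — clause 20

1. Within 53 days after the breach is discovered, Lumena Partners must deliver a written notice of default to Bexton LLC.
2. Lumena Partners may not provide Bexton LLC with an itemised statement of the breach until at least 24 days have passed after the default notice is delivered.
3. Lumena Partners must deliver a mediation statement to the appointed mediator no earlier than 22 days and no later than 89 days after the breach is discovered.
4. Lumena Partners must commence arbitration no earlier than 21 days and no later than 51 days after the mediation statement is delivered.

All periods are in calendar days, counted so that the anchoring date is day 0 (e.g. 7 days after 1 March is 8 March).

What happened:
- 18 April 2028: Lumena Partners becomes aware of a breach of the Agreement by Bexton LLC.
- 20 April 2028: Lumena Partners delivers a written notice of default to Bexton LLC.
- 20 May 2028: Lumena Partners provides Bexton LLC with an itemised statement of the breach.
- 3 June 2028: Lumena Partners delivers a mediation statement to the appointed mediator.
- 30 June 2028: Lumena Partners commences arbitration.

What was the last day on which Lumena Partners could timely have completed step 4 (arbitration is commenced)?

24 July 2028

Step 4 runs from 3 June 2028, when the mediation statement is delivered. The window is 21–51 days after 3 June 2028; it closes on 24 July 2028.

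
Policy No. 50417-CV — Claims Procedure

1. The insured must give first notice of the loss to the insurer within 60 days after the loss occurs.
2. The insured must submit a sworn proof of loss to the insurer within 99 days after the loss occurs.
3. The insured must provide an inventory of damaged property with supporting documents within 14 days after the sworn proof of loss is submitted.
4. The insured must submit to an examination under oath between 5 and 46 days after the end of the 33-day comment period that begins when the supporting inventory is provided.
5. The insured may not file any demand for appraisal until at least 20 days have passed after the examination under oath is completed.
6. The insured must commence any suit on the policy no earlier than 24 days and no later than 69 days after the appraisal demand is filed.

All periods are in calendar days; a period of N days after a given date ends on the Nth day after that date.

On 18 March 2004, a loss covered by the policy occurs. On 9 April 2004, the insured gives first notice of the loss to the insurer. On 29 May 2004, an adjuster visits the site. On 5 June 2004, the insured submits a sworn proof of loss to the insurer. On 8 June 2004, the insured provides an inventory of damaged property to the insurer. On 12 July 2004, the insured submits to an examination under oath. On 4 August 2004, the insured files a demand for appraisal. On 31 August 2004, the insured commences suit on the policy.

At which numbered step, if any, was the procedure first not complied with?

Step 4

(1) due by 18 March 2004 + 60 days = 17 May 2004; completed 9 April 2004, before the deadline.
(2) due by 18 March 2004 + 99 days = 25 June 2004; done 5 June 2004 — timely.
(3) due by 5 June 2004 + 14 days = 19 June 2004; 8 June 2004 is within that limit.
(4) the permitted window runs from 11 July 2004 + 5 = 16 July 2004 to 11 July 2004 + 46 = 26 August 2004; 12 July 2004 is 4 days too early.
No need to go further; step 4 was not satisfied.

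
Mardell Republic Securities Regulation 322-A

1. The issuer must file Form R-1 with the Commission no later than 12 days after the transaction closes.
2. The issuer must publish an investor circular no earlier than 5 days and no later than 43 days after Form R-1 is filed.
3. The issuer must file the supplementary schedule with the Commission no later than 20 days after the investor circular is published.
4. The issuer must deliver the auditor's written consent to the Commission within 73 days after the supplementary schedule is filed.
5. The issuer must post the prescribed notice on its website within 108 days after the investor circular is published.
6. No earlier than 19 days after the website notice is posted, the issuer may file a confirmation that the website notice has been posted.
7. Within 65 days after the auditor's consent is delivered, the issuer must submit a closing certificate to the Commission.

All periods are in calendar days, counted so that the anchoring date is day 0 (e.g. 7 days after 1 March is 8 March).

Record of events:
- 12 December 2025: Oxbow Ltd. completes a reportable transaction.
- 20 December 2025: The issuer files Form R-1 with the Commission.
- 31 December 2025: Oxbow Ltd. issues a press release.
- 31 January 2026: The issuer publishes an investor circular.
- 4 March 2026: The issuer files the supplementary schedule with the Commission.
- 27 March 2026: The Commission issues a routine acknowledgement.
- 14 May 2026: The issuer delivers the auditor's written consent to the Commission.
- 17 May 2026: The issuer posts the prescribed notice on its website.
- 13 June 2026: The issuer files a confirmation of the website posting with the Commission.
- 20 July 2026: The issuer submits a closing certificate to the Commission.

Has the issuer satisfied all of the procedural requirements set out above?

Step 1 — counting 12 days from 12 December 2025 (when the transaction closes) gives a deadline of 24 December 2025; completed 20 December 2025, before the deadline.
Step 2 — 5 and 43 days from 20 December 2025 (when Form R-1 is filed) are 25 December 2025 and 1 February 2026 respectively; done 31 January 2026 — within the window.
Step 3 — counting 20 days from 31 January 2026 (when the investor circular is published) gives a deadline of 20 February 2026; 4 March 2026 misses that deadline by 12 days.
The procedure was therefore not followed at step 3.

No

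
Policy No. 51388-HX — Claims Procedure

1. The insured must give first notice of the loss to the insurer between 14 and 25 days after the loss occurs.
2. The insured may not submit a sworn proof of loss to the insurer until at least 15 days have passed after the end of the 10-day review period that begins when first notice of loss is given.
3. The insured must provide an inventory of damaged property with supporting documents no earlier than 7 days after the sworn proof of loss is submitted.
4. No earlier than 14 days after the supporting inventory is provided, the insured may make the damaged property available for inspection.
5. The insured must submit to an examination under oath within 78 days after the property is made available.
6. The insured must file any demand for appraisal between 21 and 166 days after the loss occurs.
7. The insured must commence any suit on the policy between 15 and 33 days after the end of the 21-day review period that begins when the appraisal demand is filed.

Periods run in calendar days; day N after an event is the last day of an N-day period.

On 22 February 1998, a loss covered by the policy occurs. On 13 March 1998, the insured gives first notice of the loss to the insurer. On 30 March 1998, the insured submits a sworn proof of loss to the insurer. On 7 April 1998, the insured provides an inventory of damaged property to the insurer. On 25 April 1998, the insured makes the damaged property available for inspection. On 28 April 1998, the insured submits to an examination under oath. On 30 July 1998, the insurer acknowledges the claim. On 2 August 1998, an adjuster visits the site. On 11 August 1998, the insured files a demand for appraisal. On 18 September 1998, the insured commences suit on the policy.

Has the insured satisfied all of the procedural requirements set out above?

Step 1: the window is 14–25 days after 22 February 1998 (when the loss occurs), so 8 March 1998 through 19 March 1998; 13 March 1998 falls inside that range.
Step 2: the earliest permitted date is 15 days after 23 March 1998 (end of the 10-day review period, which began when first notice of loss is given on 13 March 1998), i.e. 7 April 1998; 30 March 1998 is 8 days before the earliest permitted date.

No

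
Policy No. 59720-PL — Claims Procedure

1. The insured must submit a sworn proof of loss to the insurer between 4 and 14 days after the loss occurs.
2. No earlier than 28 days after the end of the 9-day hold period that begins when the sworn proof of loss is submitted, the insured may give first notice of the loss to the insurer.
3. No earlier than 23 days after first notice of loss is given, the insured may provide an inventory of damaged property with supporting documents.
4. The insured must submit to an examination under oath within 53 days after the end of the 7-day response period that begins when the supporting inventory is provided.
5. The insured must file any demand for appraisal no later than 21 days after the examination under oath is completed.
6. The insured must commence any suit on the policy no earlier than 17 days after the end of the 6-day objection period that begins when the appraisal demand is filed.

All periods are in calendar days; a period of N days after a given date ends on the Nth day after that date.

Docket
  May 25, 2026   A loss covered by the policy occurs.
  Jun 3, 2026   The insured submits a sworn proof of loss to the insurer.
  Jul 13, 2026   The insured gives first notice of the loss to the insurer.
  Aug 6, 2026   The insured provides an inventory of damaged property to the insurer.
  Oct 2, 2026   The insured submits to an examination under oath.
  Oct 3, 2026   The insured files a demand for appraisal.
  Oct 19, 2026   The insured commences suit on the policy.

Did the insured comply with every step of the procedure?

Step 1: the window is 4–14 days after May 25, 2026 (when the loss occurs), so May 29, 2026 through Jun 8, 2026; done Jun 3, 2026 — within the window.
Step 2: the earliest permitted date is 28 days after Jun 12, 2026 (end of the 9-day hold period, which began when the sworn proof of loss is submitted on Jun 3, 2026), i.e. Jul 10, 2026; done Jul 13, 2026, after the minimum wait.
Step 3: the earliest permitted date is 23 days after Jul 13, 2026 (when first notice of loss is given), i.e. Aug 5, 2026; Aug 6, 2026 is on or after that date.
Step 4: 53 days after Aug 13, 2026 (end of the 7-day response period, which began when the supporting inventory is provided on Aug 6, 2026) is Oct 5, 2026; done Oct 2, 2026 — timely.
Step 5: 21 days after Oct 2, 2026 (when the examination under oath is completed) is Oct 23, 2026; Oct 3, 2026 is within that limit.
Step 6: the earliest permitted date is 17 days after Oct 9, 2026 (end of the 6-day objection period, which began when the appraisal demand is filed on Oct 3, 2026), i.e. Oct 26, 2026; Oct 19, 2026 is 7 days before the earliest permitted date.
That is the first point of non-compliance.

No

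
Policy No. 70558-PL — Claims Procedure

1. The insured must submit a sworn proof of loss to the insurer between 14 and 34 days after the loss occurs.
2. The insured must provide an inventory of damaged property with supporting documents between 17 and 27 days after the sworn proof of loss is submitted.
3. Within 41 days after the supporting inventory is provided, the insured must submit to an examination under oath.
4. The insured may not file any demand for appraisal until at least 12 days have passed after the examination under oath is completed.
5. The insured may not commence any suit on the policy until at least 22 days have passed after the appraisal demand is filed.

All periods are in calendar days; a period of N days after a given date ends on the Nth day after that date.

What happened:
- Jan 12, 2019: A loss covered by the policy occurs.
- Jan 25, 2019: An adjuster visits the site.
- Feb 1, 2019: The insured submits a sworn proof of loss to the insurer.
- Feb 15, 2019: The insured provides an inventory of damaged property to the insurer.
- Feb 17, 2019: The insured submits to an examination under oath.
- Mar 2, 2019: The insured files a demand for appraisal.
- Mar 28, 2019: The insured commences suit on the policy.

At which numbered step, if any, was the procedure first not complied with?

Step 2

Step 1: the window is 14–34 days after Jan 12, 2019 (when the loss occurs), so Jan 26, 2019 through Feb 15, 2019; done Feb 1, 2019, which is between those dates.
Step 2: the window is 17–27 days after Feb 1, 2019 (when the sworn proof of loss is submitted), so Feb 18, 2019 through Feb 28, 2019; Feb 15, 2019 is 3 days too early.
The analysis stops there.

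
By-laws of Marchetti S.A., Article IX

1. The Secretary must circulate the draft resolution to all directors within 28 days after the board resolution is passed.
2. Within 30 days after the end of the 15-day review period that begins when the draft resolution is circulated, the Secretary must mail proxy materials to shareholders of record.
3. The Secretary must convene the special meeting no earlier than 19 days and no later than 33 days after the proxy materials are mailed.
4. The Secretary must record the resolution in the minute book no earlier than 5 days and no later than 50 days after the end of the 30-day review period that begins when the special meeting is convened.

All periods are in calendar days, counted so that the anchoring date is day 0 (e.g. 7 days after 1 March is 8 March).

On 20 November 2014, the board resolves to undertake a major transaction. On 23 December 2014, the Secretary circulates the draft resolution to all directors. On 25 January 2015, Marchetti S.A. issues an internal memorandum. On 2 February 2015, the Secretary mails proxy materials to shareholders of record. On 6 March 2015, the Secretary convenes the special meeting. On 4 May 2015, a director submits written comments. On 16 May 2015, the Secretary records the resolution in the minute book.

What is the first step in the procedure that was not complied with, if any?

Step 1

Step 1: 28 days after 20 November 2014 (when the board resolution is passed) is 18 December 2014; 23 December 2014 misses that deadline by 5 days.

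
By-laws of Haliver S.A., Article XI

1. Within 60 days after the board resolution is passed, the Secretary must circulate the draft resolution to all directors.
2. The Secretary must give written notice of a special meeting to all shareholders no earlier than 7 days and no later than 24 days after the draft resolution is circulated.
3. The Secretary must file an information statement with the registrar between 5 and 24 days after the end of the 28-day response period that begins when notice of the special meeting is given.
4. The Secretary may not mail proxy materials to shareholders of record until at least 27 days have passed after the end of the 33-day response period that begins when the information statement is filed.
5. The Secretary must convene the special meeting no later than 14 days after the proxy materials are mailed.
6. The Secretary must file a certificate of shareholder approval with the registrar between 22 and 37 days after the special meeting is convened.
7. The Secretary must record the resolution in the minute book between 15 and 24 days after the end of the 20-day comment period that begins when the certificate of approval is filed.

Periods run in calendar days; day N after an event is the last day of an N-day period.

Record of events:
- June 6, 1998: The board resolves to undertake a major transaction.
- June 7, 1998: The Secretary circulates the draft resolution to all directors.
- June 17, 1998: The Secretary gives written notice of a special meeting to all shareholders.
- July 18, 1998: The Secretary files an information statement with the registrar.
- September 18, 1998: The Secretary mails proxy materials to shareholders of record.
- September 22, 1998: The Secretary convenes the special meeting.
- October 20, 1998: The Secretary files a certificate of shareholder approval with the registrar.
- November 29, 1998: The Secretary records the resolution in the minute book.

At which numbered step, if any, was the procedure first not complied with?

Step 3

(1) due by June 6, 1998 + 60 days = August 5, 1998; done June 7, 1998 — timely.
(2) the permitted window runs from June 7, 1998 + 7 = June 14, 1998 to June 7, 1998 + 24 = July 1, 1998; done June 17, 1998 — within the window.
(3) the permitted window runs from July 15, 1998 + 5 = July 20, 1998 to July 15, 1998 + 24 = August 8, 1998; July 18, 1998 is 2 days too early.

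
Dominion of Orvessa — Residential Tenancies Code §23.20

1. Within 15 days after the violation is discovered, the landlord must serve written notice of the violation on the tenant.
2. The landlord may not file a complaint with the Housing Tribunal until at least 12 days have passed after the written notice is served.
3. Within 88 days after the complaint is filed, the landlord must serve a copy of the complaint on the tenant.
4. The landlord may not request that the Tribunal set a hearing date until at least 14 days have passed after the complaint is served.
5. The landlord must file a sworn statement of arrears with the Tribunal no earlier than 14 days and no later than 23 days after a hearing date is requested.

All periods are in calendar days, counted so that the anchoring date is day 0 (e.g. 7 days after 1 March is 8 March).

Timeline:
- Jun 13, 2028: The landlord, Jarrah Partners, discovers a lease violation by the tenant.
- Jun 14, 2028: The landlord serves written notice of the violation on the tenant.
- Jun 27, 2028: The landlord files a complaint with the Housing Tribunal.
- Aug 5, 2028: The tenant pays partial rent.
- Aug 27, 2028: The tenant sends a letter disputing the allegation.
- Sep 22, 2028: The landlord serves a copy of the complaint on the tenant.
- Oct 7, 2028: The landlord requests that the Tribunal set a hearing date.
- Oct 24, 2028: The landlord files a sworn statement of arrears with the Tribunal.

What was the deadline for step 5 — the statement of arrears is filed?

Oct 30, 2028

Step 5 runs from Oct 7, 2028, when a hearing date is requested. The window is 14–23 days after Oct 7, 2028; it closes on Oct 30, 2028.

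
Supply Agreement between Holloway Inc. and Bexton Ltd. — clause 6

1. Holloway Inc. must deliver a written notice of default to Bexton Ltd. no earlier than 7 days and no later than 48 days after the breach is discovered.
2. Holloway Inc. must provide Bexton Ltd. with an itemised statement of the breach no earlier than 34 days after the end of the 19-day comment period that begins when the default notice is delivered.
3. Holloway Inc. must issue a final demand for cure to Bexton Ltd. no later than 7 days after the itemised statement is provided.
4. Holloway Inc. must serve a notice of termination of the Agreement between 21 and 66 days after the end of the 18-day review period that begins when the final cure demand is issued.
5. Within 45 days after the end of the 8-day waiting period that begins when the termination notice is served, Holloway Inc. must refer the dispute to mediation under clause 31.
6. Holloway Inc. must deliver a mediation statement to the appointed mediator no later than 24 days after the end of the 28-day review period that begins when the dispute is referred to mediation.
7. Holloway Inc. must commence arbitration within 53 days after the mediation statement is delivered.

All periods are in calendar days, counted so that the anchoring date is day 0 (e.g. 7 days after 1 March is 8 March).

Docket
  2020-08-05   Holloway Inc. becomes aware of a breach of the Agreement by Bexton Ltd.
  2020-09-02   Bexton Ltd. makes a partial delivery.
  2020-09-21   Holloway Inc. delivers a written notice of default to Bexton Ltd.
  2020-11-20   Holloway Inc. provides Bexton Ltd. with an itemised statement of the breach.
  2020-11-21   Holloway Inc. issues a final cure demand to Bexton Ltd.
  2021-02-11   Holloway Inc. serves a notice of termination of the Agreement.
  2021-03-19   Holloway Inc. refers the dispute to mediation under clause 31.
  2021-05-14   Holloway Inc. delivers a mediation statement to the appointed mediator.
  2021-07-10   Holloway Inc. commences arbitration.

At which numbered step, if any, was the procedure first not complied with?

Step 1: the window is 7–48 days after 2020-08-05 (when the breach is discovered), so 2020-08-12 through 2020-09-22; 2020-09-21 falls inside that range.
Step 2: the earliest permitted date is 34 days after 2020-10-10 (end of the 19-day comment period, which began when the default notice is delivered on 2020-09-21), i.e. 2020-11-13; done 2020-11-20, after the minimum wait.
Step 3: 7 days after 2020-11-20 (when the itemised statement is provided) is 2020-11-27; done 2020-11-21 — timely.
Step 4: the window is 21–66 days after 2020-12-09 (end of the 18-day review period, which began when the final cure demand is issued on 2020-11-21), so 2020-12-30 through 2021-02-13; 2021-02-11 falls inside that range.
Step 5: 45 days after 2021-02-19 (end of the 8-day waiting period, which began when the termination notice is served on 2021-02-11) is 2021-04-05; done 2021-03-19 — timely.
Step 6: 24 days after 2021-04-16 (end of the 28-day review period, which began when the dispute is referred to mediation on 2021-03-19) is 2021-05-10; not done until 2021-05-14, 4 days after the deadline.
The analysis stops there.

Step 6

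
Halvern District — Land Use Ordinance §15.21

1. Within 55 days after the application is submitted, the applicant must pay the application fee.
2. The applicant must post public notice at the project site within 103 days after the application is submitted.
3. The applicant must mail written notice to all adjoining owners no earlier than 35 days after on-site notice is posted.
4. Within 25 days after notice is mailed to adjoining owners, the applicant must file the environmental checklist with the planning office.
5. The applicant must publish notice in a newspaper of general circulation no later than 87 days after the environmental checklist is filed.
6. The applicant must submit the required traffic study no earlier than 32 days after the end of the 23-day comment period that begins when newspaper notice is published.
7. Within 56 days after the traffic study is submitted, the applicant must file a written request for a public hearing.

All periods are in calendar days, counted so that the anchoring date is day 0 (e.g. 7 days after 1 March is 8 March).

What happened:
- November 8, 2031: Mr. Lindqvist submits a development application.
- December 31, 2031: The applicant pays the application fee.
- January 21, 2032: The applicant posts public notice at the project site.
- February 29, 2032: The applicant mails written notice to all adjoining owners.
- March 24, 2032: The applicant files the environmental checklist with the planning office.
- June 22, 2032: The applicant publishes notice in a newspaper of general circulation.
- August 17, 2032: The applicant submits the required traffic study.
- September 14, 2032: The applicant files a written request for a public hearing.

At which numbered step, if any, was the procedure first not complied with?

(1) due by November 8, 2031 + 55 days = January 2, 2032; done December 31, 2031 — timely.
(2) due by November 8, 2031 + 103 days = February 19, 2032; January 21, 2032 is within that limit.
(3) permitted from January 21, 2032 + 35 days = February 25, 2032 onward; February 29, 2032 is on or after that date.
(4) due by February 29, 2032 + 25 days = March 25, 2032; done March 24, 2032 — timely.
(5) due by March 24, 2032 + 87 days = June 19, 2032; done June 22, 2032 — 3 days late.

Step 5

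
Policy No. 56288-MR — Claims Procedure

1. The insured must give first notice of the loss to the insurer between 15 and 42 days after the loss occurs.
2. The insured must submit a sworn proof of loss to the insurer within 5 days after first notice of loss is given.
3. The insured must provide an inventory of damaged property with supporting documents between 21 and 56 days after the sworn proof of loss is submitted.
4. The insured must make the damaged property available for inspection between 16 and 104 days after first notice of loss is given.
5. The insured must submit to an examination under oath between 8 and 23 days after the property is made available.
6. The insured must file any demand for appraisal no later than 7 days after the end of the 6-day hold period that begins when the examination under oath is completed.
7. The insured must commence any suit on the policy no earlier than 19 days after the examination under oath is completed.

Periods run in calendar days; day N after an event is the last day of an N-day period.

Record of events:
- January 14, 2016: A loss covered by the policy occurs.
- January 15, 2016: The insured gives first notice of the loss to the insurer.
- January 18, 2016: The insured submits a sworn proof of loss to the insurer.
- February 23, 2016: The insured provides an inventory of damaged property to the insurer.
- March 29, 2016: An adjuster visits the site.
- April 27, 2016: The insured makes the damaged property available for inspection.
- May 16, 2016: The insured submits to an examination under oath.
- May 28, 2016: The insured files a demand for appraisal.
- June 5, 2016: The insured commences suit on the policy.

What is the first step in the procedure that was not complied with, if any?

(1) the permitted window runs from January 14, 2016 + 15 = January 29, 2016 to January 14, 2016 + 42 = February 25, 2016; done January 15, 2016 — 14 days before the window opened.
No need to go further; step 1 was not satisfied.

Step 1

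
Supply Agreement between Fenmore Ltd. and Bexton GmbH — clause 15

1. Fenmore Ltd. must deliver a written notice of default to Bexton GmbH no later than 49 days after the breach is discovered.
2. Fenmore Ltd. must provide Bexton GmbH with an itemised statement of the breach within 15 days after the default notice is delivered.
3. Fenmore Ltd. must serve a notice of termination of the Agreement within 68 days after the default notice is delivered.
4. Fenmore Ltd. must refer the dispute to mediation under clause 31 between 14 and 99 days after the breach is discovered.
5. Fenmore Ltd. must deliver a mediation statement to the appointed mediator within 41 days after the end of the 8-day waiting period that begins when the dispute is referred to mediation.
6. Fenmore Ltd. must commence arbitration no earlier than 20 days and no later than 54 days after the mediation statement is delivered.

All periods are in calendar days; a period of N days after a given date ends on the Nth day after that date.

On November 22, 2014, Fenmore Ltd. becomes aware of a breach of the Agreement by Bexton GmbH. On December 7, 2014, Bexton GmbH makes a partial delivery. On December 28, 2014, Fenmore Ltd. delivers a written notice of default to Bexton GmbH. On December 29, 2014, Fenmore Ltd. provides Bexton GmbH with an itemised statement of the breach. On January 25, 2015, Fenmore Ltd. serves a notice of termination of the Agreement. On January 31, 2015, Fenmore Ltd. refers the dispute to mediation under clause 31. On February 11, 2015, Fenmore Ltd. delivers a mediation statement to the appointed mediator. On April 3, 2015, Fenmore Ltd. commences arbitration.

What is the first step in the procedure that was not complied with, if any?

Step 1 — counting 49 days from November 22, 2014 (when the breach is discovered) gives a deadline of January 10, 2015; December 28, 2014 is within that limit.
Step 2 — counting 15 days from December 28, 2014 (when the default notice is delivered) gives a deadline of January 12, 2015; December 29, 2014 is within that limit.
Step 3 — counting 68 days from December 28, 2014 (when the default notice is delivered) gives a deadline of March 6, 2015; January 25, 2015 is within that limit.
Step 4 — 14 and 99 days from November 22, 2014 (when the breach is discovered) are December 6, 2014 and March 1, 2015 respectively; done January 31, 2015 — within the window.
Step 5 — counting 41 days from February 8, 2015 (end of the 8-day waiting period, which began when the dispute is referred to mediation on January 31, 2015) gives a deadline of March 21, 2015; February 11, 2015 is within that limit.
Step 6 — 20 and 54 days from February 11, 2015 (when the mediation statement is delivered) are March 3, 2015 and April 6, 2015 respectively; April 3, 2015 falls inside that range.

None — every step was satisfied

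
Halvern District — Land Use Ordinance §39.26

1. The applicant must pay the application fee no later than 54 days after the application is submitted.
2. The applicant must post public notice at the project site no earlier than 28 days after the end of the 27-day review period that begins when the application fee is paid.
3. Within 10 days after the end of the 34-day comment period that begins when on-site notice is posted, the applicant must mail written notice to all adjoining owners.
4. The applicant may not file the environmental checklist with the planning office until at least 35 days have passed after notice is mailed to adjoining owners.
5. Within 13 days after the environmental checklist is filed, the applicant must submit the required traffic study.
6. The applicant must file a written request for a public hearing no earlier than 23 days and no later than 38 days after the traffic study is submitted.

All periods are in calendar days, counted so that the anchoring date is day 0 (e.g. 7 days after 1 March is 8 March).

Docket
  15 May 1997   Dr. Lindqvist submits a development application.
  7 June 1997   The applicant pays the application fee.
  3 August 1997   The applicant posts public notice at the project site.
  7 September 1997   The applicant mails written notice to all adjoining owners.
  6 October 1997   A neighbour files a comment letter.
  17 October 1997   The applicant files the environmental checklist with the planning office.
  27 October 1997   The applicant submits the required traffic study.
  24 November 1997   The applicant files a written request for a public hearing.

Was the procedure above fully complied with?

Yes

(1) due by 15 May 1997 + 54 days = 8 July 1997; done 7 June 1997 — timely.
(2) permitted from 4 July 1997 + 28 days = 1 August 1997 onward; done 3 August 1997 — permitted.
(3) due by 6 September 1997 + 10 days = 16 September 1997; completed 7 September 1997, before the deadline.
(4) permitted from 7 September 1997 + 35 days = 12 October 1997 onward; done 17 October 1997 — permitted.
(5) due by 17 October 1997 + 13 days = 30 October 1997; done 27 October 1997 — timely.
(6) the permitted window runs from 27 October 1997 + 23 = 19 November 1997 to 27 October 1997 + 38 = 4 December 1997; done 24 November 1997 — within the window.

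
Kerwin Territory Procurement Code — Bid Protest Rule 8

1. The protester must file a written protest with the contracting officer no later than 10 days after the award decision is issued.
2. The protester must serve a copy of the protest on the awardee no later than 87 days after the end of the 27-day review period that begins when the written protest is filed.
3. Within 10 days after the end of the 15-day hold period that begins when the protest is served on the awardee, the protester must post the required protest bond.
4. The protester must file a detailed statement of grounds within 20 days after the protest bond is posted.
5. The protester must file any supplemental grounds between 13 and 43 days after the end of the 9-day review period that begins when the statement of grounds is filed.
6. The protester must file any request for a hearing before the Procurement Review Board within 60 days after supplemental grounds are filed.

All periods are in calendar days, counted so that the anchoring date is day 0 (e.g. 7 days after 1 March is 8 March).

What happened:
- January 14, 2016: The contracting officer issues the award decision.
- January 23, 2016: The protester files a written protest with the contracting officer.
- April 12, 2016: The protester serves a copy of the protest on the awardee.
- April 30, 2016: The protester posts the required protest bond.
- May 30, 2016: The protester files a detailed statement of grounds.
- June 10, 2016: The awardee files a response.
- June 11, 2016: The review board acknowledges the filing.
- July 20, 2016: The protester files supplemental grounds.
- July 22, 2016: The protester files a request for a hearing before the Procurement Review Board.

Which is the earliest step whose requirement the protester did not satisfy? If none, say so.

(1) due by January 14, 2016 + 10 days = January 24, 2016; January 23, 2016 is within that limit.
(2) due by February 19, 2016 + 87 days = May 16, 2016; done April 12, 2016 — timely.
(3) due by April 27, 2016 + 10 days = May 7, 2016; completed April 30, 2016, before the deadline.
(4) due by April 30, 2016 + 20 days = May 20, 2016; May 30, 2016 misses that deadline by 10 days.

Step 4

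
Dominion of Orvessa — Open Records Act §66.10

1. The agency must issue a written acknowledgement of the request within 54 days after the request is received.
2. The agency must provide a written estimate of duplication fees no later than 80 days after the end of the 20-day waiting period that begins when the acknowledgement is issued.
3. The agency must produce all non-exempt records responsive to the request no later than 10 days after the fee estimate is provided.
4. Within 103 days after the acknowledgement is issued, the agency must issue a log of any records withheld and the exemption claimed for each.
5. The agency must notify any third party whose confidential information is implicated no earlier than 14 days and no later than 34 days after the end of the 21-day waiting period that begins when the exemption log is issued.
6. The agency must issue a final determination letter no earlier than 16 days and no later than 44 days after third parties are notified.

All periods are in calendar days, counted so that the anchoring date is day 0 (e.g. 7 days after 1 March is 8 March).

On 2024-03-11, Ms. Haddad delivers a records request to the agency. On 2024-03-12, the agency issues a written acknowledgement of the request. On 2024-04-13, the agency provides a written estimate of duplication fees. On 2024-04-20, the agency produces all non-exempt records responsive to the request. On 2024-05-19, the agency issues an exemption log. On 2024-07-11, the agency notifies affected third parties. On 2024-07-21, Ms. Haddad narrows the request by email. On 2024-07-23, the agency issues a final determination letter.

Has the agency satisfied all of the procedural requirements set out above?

Step 1: 54 days after 2024-03-11 (when the request is received) is 2024-05-04; done 2024-03-12 — timely.
Step 2: 80 days after 2024-04-01 (end of the 20-day waiting period, which began when the acknowledgement is issued on 2024-03-12) is 2024-06-20; completed 2024-04-13, before the deadline.
Step 3: 10 days after 2024-04-13 (when the fee estimate is provided) is 2024-04-23; 2024-04-20 is within that limit.
Step 4: 103 days after 2024-03-12 (when the acknowledgement is issued) is 2024-06-23; done 2024-05-19 — timely.
Step 5: the window is 14–34 days after 2024-06-09 (end of the 21-day waiting period, which began when the exemption log is issued on 2024-05-19), so 2024-06-23 through 2024-07-13; 2024-07-11 falls inside that range.
Step 6: the window is 16–44 days after 2024-07-11 (when third parties are notified), so 2024-07-27 through 2024-08-24; done 2024-07-23 — 4 days before the window opened.

No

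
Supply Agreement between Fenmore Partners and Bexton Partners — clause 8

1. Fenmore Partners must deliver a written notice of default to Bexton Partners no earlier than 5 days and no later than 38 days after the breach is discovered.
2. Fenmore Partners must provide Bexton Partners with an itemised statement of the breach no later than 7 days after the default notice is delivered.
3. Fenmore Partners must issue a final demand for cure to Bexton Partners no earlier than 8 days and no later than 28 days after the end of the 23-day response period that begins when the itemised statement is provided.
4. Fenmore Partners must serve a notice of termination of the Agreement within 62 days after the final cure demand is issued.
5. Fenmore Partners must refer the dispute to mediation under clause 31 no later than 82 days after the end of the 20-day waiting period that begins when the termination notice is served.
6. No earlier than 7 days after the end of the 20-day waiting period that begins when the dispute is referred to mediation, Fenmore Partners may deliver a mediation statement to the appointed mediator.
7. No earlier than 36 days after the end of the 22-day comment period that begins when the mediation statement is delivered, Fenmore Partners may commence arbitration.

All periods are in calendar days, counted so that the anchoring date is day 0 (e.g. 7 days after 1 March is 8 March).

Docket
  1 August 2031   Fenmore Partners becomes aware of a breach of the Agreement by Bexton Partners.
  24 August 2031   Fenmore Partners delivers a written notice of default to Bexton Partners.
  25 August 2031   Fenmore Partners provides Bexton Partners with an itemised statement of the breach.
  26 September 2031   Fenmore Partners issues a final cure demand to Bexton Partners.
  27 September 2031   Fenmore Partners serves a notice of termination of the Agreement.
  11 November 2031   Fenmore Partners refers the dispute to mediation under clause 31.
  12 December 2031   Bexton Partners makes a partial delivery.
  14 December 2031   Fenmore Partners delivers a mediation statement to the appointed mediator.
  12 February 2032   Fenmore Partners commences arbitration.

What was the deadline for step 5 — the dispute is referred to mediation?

The termination notice is served on 27 September 2031; the 20-day waiting period therefore ends 17 October 2031, and step 5 runs from that date. 82 days after 17 October 2031 is 7 January 2032.

7 January 2032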